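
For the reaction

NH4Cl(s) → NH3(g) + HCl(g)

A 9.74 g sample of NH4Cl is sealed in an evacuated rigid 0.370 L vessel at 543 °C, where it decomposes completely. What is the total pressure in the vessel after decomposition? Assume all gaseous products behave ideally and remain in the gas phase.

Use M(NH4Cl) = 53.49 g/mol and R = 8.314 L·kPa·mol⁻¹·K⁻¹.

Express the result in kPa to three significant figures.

6680 kPa

n(NH4Cl) = 9.74 / 53.49 = 0.1821 mol
n(gas produced) = (2/1) × 0.1821 = 0.3642 mol
P = nRT/V = 0.3642 × 8.314 × 816.15 / 0.370 = 6679 kPa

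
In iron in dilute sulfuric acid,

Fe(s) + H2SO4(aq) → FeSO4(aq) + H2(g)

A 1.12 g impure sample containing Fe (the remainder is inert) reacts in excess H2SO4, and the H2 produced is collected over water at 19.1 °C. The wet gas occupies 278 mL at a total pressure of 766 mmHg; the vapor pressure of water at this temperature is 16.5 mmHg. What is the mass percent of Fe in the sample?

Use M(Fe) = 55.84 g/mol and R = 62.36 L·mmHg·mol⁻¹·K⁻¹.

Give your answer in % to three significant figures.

57.0 %

P(H2) = 766 − 16.5 = 749.5 mmHg
n(H2) = PV/RT = (749.5 × 0.2780) / (62.36 × 292.25) = 0.01143 mol
n(Fe) = (1/1) × 0.01143 = 0.01143 mol
m(Fe) = 0.01143 × 55.84 = 0.6383 g
%Fe = 0.6383 / 1.12 × 100 = 56.99%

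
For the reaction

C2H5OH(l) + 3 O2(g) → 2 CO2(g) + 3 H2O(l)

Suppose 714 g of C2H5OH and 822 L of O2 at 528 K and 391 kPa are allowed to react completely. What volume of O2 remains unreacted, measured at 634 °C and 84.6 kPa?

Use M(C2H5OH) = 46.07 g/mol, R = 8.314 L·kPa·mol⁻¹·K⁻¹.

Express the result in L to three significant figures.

n(C2H5OH) = 714 / 46.07 = 15.50 mol
n(O2) = PV/RT = (391 × 822) / (8.314 × 528) = 73.22 mol
For 15.50 mol C2H5OH, stoichiometry requires (3/1) × 15.50 = 46.50 mol O2; 73.22 mol is available, so C2H5OH is limiting.
n(O2) consumed = (3/1) × 15.50 = 46.50 mol; remaining = 73.22 − 46.50 = 26.72 mol
V(O2) = nRT/P = 26.72 × 8.314 × 907.15 / 84.6 = 2382 L

2380 L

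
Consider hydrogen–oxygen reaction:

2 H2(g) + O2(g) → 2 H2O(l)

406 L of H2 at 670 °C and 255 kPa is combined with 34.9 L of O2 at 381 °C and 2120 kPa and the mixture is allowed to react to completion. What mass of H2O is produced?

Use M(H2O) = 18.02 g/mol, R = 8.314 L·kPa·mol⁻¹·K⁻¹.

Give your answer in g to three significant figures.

n(H2) = PV/RT = (255 × 406) / (8.314 × 943.15) = 13.20 mol
n(O2) = PV/RT = (2120 × 34.9) / (8.314 × 654.15) = 13.60 mol
For 13.20 mol H2, stoichiometry requires (1/2) × 13.20 = 6.600 mol O2; 13.60 mol is available, so H2 is limiting.
n(H2O) = (2/2) × 13.20 = 13.20 mol
m(H2O) = 13.20 × 18.02 = 237.9 g

238 g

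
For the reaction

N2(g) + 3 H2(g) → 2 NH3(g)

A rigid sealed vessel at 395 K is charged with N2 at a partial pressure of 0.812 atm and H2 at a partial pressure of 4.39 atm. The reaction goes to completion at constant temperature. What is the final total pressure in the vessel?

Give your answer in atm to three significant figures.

At constant V, partial pressures at 395 K are proportional to moles, so apply stoichiometry directly to pressures.
P(H2) required for 0.812 atm of N2 = (3/1) × 0.812 = 2.436 atm; available 4.39 atm, so N2 is limiting.
P(H2) remaining = 4.39 − (3/1) × 0.812 = 1.954 atm
P(gaseous products) = (2)/1 × 0.812 = 1.624 atm
P_total at 395 K = 1.954 + 1.624 = 3.578 atm

3.58 atm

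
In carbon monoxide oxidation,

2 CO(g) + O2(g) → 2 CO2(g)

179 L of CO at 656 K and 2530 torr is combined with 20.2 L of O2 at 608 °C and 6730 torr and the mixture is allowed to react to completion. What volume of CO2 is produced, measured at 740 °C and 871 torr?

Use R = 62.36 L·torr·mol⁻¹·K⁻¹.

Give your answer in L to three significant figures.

359 L

n(CO) = PV/RT = (2530 × 179) / (62.36 × 656) = 11.07 mol
n(O2) = PV/RT = (6730 × 20.2) / (62.36 × 881.15) = 2.474 mol
For 11.07 mol CO, stoichiometry requires (1/2) × 11.07 = 5.535 mol O2; 2.474 mol is available, so O2 is limiting.
n(CO2) = (2/1) × 2.474 = 4.948 mol
V(CO2) = nRT/P = 4.948 × 62.36 × 1013.15 / 871 = 358.9 L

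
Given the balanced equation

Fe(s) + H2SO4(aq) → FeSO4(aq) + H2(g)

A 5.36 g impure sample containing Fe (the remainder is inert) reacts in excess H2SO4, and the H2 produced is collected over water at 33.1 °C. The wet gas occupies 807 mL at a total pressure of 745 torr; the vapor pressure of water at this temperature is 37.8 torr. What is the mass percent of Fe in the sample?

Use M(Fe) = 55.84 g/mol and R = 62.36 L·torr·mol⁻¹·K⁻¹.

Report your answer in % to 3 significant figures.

31.1 %

P(H2) = 745 − 37.8 = 707.2 torr
n(H2) = PV/RT = (707.2 × 0.8070) / (62.36 × 306.25) = 0.02988 mol
n(Fe) = (1/1) × 0.02988 = 0.02988 mol
m(Fe) = 0.02988 × 55.84 = 1.668 g
%Fe = 1.668 / 5.36 × 100 = 31.12%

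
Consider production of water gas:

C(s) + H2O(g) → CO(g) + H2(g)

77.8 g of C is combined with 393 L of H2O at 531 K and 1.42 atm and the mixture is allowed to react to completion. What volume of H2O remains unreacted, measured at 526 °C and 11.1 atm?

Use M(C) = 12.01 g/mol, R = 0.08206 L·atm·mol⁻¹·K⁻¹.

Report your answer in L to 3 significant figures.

n(C) = 77.8 / 12.01 = 6.478 mol
n(H2O) = PV/RT = (1.42 × 393) / (0.08206 × 531) = 12.81 mol
For 6.478 mol C, stoichiometry requires (1/1) × 6.478 = 6.478 mol H2O; 12.81 mol is available, so C is limiting.
n(H2O) consumed = (1/1) × 6.478 = 6.478 mol; remaining = 12.81 − 6.478 = 6.332 mol
V(H2O) = nRT/P = 6.332 × 0.08206 × 799.15 / 11.1 = 37.41 L

37.4 L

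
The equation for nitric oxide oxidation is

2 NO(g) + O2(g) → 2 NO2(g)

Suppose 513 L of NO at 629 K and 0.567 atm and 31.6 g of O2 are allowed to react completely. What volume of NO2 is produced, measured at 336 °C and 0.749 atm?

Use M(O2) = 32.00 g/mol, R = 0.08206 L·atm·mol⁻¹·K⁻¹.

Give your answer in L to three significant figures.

132 L

n(NO) = PV/RT = (0.567 × 513) / (0.08206 × 629) = 5.635 mol
n(O2) = 31.6 / 32.00 = 0.9875 mol
For 5.635 mol NO, stoichiometry requires (1/2) × 5.635 = 2.817 mol O2; 0.9875 mol is available, so O2 is limiting.
n(NO2) = (2/1) × 0.9875 = 1.975 mol
V(NO2) = nRT/P = 1.975 × 0.08206 × 609.15 / 0.749 = 131.8 L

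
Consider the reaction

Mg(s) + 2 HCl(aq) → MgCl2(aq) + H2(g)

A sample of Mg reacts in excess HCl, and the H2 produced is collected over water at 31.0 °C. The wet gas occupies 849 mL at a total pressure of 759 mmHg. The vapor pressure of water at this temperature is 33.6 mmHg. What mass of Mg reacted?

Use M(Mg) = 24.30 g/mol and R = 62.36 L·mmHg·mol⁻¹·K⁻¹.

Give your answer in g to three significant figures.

P(H2) = 759 − 33.6 = 725.4 mmHg
n(H2) = PV/RT = (725.4 × 0.8490) / (62.36 × 304.15) = 0.03247 mol
n(Mg) = (1/1) × 0.03247 = 0.03247 mol
m(Mg) = 0.03247 × 24.30 = 0.7890 g

0.789 g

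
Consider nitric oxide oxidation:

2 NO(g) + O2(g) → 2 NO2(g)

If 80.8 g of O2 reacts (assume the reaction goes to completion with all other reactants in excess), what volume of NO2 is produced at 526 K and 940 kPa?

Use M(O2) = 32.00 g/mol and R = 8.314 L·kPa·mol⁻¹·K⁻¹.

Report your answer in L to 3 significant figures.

23.5 L

n(O2) = 80.80 / 32.00 = 2.525 mol
n(NO2) = (2/1) × 2.525 = 5.050 mol
V = nRT/P = 5.050 × 8.314 × 526 / 940 = 23.49 L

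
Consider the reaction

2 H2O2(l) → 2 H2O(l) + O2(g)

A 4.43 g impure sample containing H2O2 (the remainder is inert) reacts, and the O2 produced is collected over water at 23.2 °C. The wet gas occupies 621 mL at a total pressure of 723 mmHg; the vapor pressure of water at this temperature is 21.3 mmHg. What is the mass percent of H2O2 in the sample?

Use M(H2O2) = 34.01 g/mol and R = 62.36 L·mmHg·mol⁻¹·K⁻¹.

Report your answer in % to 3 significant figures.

36.2 %

P(O2) = 723 − 21.3 = 701.7 mmHg
n(O2) = PV/RT = (701.7 × 0.6210) / (62.36 × 296.35) = 0.02358 mol
n(H2O2) = (2/1) × 0.02358 = 0.04716 mol
m(H2O2) = 0.04716 × 34.01 = 1.604 g
%H2O2 = 1.604 / 4.43 × 100 = 36.21%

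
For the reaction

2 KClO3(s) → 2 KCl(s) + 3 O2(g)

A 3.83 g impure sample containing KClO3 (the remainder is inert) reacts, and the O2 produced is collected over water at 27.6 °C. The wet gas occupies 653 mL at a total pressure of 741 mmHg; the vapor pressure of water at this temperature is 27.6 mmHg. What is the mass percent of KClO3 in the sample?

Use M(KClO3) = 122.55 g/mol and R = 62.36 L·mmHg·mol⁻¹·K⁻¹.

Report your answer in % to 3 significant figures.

53.0 %

P(O2) = 741 − 27.6 = 713.4 mmHg
n(O2) = PV/RT = (713.4 × 0.6530) / (62.36 × 300.75) = 0.02484 mol
n(KClO3) = (2/3) × 0.02484 = 0.01656 mol
m(KClO3) = 0.01656 × 122.55 = 2.029 g
%KClO3 = 2.029 / 3.83 × 100 = 52.98%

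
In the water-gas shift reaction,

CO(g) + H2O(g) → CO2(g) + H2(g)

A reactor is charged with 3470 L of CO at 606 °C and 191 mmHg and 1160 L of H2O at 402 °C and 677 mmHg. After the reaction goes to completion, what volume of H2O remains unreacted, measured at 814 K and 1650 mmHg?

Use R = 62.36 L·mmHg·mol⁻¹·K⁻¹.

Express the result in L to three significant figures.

n(CO) = PV/RT = (191 × 3470) / (62.36 × 879.15) = 12.09 mol
n(H2O) = PV/RT = (677 × 1160) / (62.36 × 675.15) = 18.65 mol
For 12.09 mol CO, stoichiometry requires (1/1) × 12.09 = 12.09 mol H2O; 18.65 mol is available, so CO is limiting.
n(H2O) consumed = (1/1) × 12.09 = 12.09 mol; remaining = 18.65 − 12.09 = 6.560 mol
V(H2O) = nRT/P = 6.560 × 62.36 × 814 / 1650 = 201.8 L

202 L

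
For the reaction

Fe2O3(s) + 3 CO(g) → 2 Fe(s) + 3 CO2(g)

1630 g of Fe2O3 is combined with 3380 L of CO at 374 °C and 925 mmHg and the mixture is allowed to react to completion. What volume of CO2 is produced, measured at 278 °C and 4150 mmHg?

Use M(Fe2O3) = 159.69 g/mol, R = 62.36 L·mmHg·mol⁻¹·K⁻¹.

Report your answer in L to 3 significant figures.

254 L

n(Fe2O3) = 1630 / 159.69 = 10.21 mol
n(CO) = PV/RT = (925 × 3380) / (62.36 × 647.15) = 77.47 mol
For 10.21 mol Fe2O3, stoichiometry requires (3/1) × 10.21 = 30.63 mol CO; 77.47 mol is available, so Fe2O3 is limiting.
n(CO2) = (3/1) × 10.21 = 30.63 mol
V(CO2) = nRT/P = 30.63 × 62.36 × 551.15 / 4150 = 253.7 L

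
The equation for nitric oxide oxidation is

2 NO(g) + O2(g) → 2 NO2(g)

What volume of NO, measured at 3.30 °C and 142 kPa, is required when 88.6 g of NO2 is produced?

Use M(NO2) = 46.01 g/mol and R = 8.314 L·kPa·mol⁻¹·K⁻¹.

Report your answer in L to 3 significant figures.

31.2 L

n(NO2) = 88.60 / 46.01 = 1.926 mol
n(NO) = (2/2) × 1.926 = 1.926 mol
V = nRT/P = 1.926 × 8.314 × 276.45 / 142 = 31.17 L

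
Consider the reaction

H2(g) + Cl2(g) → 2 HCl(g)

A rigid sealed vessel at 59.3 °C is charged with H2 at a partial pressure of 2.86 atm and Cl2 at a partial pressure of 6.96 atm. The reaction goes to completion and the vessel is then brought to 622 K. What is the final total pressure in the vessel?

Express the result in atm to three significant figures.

18.4 atm

Because the vessel is rigid and T is held at 59.3 °C, work the stoichiometry in partial pressures (P_i = n_iRT/V).
P(Cl2) required for 2.86 atm of H2 = (1/1) × 2.86 = 2.860 atm; available 6.96 atm, so H2 is limiting.
P(Cl2) remaining = 6.96 − (1/1) × 2.86 = 4.100 atm
P(gaseous products) = (2)/1 × 2.86 = 5.720 atm
P_total at 59.3 °C = 4.100 + 5.720 = 9.820 atm
Scaling to 622 K: P = 9.820 × 622/332.45 = 18.37 atm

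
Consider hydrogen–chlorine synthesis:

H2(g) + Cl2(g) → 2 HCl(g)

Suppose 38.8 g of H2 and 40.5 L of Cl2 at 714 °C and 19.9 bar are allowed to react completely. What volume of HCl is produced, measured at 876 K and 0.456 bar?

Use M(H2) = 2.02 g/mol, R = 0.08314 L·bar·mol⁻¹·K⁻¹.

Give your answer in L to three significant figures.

n(H2) = 38.8 / 2.02 = 19.21 mol
n(Cl2) = PV/RT = (19.9 × 40.5) / (0.08314 × 987.15) = 9.820 mol
For 19.21 mol H2, stoichiometry requires (1/1) × 19.21 = 19.21 mol Cl2; 9.820 mol is available, so Cl2 is limiting.
n(HCl) = (2/1) × 9.820 = 19.64 mol
V(HCl) = nRT/P = 19.64 × 0.08314 × 876 / 0.456 = 3137 L

3140 L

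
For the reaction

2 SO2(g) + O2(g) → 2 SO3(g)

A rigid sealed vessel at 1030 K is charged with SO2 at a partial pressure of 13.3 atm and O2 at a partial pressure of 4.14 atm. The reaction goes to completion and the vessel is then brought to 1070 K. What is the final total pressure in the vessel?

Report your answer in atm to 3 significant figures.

13.8 atm

At constant V, partial pressures at 1030 K are proportional to moles, so apply stoichiometry directly to pressures.
P(O2) required for 13.3 atm of SO2 = (1/2) × 13.3 = 6.650 atm; available 4.14 atm, so O2 is limiting.
P(SO2) remaining = 13.3 − (2/1) × 4.14 = 5.020 atm
P(gaseous products) = (2)/1 × 4.14 = 8.280 atm
P_total at 1030 K = 5.020 + 8.280 = 13.30 atm
Scaling to 1070 K: P = 13.30 × 1070/1030 = 13.82 atm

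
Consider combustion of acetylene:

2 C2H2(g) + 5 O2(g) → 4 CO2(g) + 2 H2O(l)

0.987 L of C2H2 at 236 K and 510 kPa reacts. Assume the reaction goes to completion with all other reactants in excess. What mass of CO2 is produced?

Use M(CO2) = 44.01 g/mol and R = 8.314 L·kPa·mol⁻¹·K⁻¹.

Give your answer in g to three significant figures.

n(C2H2) = PV/RT = (510 × 0.987) / (8.314 × 236) = 0.2565 mol
n(CO2) = (4/2) × 0.2565 = 0.5130 mol
m(CO2) = 0.5130 × 44.01 = 22.58 g

22.6 g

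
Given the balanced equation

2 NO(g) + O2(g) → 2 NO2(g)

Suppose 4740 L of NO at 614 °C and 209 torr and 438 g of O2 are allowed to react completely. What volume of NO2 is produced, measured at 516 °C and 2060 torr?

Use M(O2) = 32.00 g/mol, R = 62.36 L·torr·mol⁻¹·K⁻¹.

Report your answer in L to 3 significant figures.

428 L

n(NO) = PV/RT = (209 × 4740) / (62.36 × 887.15) = 17.91 mol
n(O2) = 438 / 32.00 = 13.69 mol
For 17.91 mol NO, stoichiometry requires (1/2) × 17.91 = 8.955 mol O2; 13.69 mol is available, so NO is limiting.
n(NO2) = (2/2) × 17.91 = 17.91 mol
V(NO2) = nRT/P = 17.91 × 62.36 × 789.15 / 2060 = 427.9 L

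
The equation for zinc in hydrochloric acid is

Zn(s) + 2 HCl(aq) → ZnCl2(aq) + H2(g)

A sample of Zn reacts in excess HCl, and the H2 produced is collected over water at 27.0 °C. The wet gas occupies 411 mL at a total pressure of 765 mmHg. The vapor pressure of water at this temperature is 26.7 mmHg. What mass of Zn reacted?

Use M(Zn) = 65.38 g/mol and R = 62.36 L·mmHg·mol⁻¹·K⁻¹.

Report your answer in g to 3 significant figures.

1.06 g

P(H2) = 765 − 26.7 = 738.3 mmHg
n(H2) = PV/RT = (738.3 × 0.4110) / (62.36 × 300.15) = 0.01621 mol
n(Zn) = (1/1) × 0.01621 = 0.01621 mol
m(Zn) = 0.01621 × 65.38 = 1.060 g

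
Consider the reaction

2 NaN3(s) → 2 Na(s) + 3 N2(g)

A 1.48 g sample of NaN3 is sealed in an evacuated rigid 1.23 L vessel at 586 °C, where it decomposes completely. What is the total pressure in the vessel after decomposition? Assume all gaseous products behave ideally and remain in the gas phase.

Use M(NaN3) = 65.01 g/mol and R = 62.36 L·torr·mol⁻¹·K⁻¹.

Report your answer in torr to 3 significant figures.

1490 torr

n(NaN3) = 1.48 / 65.01 = 0.02277 mol
n(gas produced) = (3/2) × 0.02277 = 0.03415 mol
P = nRT/V = 0.03415 × 62.36 × 859.15 / 1.23 = 1488 torr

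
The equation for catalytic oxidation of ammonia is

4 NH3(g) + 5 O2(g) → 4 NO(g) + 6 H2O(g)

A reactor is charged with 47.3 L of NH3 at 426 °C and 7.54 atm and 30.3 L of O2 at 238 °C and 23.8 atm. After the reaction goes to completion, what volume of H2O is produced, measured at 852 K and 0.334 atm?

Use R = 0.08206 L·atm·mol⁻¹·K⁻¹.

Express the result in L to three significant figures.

n(NH3) = PV/RT = (7.54 × 47.3) / (0.08206 × 699.15) = 6.216 mol
n(O2) = PV/RT = (23.8 × 30.3) / (0.08206 × 511.15) = 17.19 mol
For 6.216 mol NH3, stoichiometry requires (5/4) × 6.216 = 7.770 mol O2; 17.19 mol is available, so NH3 is limiting.
n(H2O) = (6/4) × 6.216 = 9.324 mol
V(H2O) = nRT/P = 9.324 × 0.08206 × 852 / 0.334 = 1952 L

1950 L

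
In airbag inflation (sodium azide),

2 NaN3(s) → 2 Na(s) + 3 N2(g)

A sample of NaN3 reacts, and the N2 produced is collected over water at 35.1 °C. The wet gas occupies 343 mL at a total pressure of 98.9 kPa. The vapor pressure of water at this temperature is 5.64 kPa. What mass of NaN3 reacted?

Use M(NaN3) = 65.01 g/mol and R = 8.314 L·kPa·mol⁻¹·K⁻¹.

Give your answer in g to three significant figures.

0.541 g

P(N2) = 98.9 − 5.64 = 93.26 kPa
n(N2) = PV/RT = (93.26 × 0.3430) / (8.314 × 308.25) = 0.01248 mol
n(NaN3) = (2/3) × 0.01248 = 0.008320 mol
m(NaN3) = 0.008320 × 65.01 = 0.5409 g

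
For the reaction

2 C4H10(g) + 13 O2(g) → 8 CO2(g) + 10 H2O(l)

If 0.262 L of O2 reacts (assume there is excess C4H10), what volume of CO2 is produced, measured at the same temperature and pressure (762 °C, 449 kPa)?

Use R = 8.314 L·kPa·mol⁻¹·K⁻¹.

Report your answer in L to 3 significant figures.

At constant T and P, gas volumes are in the mole ratio: V(CO2) = (8/13) × 0.262 = 0.1612 L

0.161 L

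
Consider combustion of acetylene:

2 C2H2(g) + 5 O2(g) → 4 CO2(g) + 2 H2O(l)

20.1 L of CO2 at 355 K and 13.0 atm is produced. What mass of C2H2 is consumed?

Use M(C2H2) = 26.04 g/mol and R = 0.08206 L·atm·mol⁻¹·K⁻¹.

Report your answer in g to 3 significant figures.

n(CO2) = PV/RT = (13.0 × 20.1) / (0.08206 × 355) = 8.970 mol
n(C2H2) = (2/4) × 8.970 = 4.485 mol
m(C2H2) = 4.485 × 26.04 = 116.8 g

117 g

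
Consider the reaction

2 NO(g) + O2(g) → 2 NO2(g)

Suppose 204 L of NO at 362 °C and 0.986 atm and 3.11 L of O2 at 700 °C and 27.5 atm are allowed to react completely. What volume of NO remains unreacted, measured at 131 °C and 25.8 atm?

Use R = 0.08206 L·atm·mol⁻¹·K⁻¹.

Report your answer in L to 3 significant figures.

n(NO) = PV/RT = (0.986 × 204) / (0.08206 × 635.15) = 3.859 mol
n(O2) = PV/RT = (27.5 × 3.11) / (0.08206 × 973.15) = 1.071 mol
For 3.859 mol NO, stoichiometry requires (1/2) × 3.859 = 1.929 mol O2; 1.071 mol is available, so O2 is limiting.
n(NO) consumed = (2/1) × 1.071 = 2.142 mol; remaining = 3.859 − 2.142 = 1.717 mol
V(NO) = nRT/P = 1.717 × 0.08206 × 404.15 / 25.8 = 2.207 L

2.21 L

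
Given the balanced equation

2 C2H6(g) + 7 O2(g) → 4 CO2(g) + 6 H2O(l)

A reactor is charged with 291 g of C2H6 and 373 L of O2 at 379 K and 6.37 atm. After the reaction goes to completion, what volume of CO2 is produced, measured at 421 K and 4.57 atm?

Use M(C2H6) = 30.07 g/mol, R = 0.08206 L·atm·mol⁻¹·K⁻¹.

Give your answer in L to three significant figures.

n(C2H6) = 291 / 30.07 = 9.677 mol
n(O2) = PV/RT = (6.37 × 373) / (0.08206 × 379) = 76.40 mol
For 9.677 mol C2H6, stoichiometry requires (7/2) × 9.677 = 33.87 mol O2; 76.40 mol is available, so C2H6 is limiting.
n(CO2) = (4/2) × 9.677 = 19.35 mol
V(CO2) = nRT/P = 19.35 × 0.08206 × 421 / 4.57 = 146.3 L

146 L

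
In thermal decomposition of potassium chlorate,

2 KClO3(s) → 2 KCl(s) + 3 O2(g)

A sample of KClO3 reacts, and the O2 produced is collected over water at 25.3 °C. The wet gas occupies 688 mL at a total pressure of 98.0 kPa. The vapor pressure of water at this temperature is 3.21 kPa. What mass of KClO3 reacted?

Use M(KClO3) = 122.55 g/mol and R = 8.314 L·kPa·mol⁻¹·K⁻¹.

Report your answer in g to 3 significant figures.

2.15 g

P(O2) = 98.0 − 3.21 = 94.79 kPa
n(O2) = PV/RT = (94.79 × 0.6880) / (8.314 × 298.45) = 0.02628 mol
n(KClO3) = (2/3) × 0.02628 = 0.01752 mol
m(KClO3) = 0.01752 × 122.55 = 2.147 g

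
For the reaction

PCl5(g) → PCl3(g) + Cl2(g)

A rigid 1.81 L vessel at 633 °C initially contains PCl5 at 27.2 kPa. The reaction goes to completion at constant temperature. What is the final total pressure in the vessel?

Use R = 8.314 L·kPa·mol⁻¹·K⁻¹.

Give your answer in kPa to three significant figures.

54.4 kPa

Since T and V are fixed, P_final/P_initial = n_final/n_initial = 2/1.
P_final = (2/1) × 27.2 = 54.40 kPa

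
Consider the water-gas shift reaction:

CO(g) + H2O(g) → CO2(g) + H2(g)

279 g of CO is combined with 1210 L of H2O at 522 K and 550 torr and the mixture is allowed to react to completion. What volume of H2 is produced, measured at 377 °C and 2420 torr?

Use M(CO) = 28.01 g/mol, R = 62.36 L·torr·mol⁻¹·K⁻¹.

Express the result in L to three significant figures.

n(CO) = 279 / 28.01 = 9.961 mol
n(H2O) = PV/RT = (550 × 1210) / (62.36 × 522) = 20.44 mol
For 9.961 mol CO, stoichiometry requires (1/1) × 9.961 = 9.961 mol H2O; 20.44 mol is available, so CO is limiting.
n(H2) = (1/1) × 9.961 = 9.961 mol
V(H2) = nRT/P = 9.961 × 62.36 × 650.15 / 2420 = 166.9 L

167 L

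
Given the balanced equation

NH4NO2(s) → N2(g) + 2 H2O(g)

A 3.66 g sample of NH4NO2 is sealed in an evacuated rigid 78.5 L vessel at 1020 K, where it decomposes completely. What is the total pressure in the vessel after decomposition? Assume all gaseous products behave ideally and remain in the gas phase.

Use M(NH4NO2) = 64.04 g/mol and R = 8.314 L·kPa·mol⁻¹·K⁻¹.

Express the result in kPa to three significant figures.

n(NH4NO2) = 3.66 / 64.04 = 0.05715 mol
n(gas produced) = (3/1) × 0.05715 = 0.1714 mol
P = nRT/V = 0.1714 × 8.314 × 1020 / 78.5 = 18.52 kPa

18.5 kPa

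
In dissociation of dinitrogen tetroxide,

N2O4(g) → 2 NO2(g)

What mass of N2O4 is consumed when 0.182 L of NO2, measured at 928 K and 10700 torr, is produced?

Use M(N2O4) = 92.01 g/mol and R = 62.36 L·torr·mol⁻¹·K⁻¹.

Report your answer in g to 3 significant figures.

n(NO2) = PV/RT = (10700 × 0.182) / (62.36 × 928) = 0.03365 mol
n(N2O4) = (1/2) × 0.03365 = 0.01682 mol
m(N2O4) = 0.01682 × 92.01 = 1.548 g

1.55 g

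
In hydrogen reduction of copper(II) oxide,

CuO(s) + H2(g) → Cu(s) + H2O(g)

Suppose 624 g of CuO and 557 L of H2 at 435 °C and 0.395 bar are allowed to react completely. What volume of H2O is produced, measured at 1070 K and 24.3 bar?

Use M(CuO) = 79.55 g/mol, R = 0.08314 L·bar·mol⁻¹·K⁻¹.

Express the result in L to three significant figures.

n(CuO) = 624 / 79.55 = 7.844 mol
n(H2) = PV/RT = (0.395 × 557) / (0.08314 × 708.15) = 3.737 mol
For 7.844 mol CuO, stoichiometry requires (1/1) × 7.844 = 7.844 mol H2; 3.737 mol is available, so H2 is limiting.
n(H2O) = (1/1) × 3.737 = 3.737 mol
V(H2O) = nRT/P = 3.737 × 0.08314 × 1070 / 24.3 = 13.68 L

13.7 L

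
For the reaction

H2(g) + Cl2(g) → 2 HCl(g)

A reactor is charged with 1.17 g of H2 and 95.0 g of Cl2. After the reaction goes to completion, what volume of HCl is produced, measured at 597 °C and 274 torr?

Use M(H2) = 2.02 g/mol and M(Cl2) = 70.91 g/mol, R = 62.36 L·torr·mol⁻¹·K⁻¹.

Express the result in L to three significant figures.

229 L

n(H2) = 1.17 / 2.02 = 0.5792 mol
n(Cl2) = 95.0 / 70.91 = 1.340 mol
For 0.5792 mol H2, stoichiometry requires (1/1) × 0.5792 = 0.5792 mol Cl2; 1.340 mol is available, so H2 is limiting.
n(HCl) = (2/1) × 0.5792 = 1.158 mol
V(HCl) = nRT/P = 1.158 × 62.36 × 870.15 / 274 = 229.3 L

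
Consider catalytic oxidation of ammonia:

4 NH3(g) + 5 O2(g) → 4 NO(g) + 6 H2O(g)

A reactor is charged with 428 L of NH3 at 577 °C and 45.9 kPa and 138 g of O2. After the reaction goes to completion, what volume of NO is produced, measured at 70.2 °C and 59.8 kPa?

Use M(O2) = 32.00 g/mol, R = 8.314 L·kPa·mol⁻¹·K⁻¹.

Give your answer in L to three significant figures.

n(NH3) = PV/RT = (45.9 × 428) / (8.314 × 850.15) = 2.779 mol
n(O2) = 138 / 32.00 = 4.312 mol
For 2.779 mol NH3, stoichiometry requires (5/4) × 2.779 = 3.474 mol O2; 4.312 mol is available, so NH3 is limiting.
n(NO) = (4/4) × 2.779 = 2.779 mol
V(NO) = nRT/P = 2.779 × 8.314 × 343.35 / 59.8 = 132.7 L

133 L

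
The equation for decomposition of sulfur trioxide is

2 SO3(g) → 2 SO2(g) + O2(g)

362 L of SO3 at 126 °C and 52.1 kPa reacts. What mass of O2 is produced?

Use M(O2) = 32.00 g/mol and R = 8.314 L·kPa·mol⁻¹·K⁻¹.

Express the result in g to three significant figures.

90.9 g

n(SO3) = PV/RT = (52.1 × 362) / (8.314 × 399.15) = 5.683 mol
n(O2) = (1/2) × 5.683 = 2.841 mol
m(O2) = 2.841 × 32.00 = 90.91 g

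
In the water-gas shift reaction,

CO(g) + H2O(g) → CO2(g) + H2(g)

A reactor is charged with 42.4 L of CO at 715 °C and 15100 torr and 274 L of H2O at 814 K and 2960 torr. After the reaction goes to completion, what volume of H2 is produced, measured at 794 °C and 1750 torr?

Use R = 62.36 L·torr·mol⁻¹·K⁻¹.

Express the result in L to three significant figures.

n(CO) = PV/RT = (15100 × 42.4) / (62.36 × 988.15) = 10.39 mol
n(H2O) = PV/RT = (2960 × 274) / (62.36 × 814) = 15.98 mol
For 10.39 mol CO, stoichiometry requires (1/1) × 10.39 = 10.39 mol H2O; 15.98 mol is available, so CO is limiting.
n(H2) = (1/1) × 10.39 = 10.39 mol
V(H2) = nRT/P = 10.39 × 62.36 × 1067.15 / 1750 = 395.1 L

395 L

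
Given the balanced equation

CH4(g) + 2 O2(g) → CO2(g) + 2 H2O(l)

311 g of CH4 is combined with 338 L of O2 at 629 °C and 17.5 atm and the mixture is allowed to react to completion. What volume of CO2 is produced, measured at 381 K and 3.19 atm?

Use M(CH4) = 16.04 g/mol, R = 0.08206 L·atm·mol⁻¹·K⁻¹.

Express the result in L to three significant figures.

190 L

n(CH4) = 311 / 16.04 = 19.39 mol
n(O2) = PV/RT = (17.5 × 338) / (0.08206 × 902.15) = 79.90 mol
For 19.39 mol CH4, stoichiometry requires (2/1) × 19.39 = 38.78 mol O2; 79.90 mol is available, so CH4 is limiting.
n(CO2) = (1/1) × 19.39 = 19.39 mol
V(CO2) = nRT/P = 19.39 × 0.08206 × 381 / 3.19 = 190.0 L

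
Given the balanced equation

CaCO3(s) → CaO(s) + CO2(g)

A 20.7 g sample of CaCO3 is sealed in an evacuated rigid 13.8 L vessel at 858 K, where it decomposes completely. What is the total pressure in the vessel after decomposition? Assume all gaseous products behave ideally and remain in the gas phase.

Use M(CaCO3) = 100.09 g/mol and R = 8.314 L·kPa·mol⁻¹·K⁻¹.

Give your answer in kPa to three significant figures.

n(CaCO3) = 20.7 / 100.09 = 0.2068 mol
n(gas produced) = (1/1) × 0.2068 = 0.2068 mol
P = nRT/V = 0.2068 × 8.314 × 858 / 13.8 = 106.9 kPa

107 kPa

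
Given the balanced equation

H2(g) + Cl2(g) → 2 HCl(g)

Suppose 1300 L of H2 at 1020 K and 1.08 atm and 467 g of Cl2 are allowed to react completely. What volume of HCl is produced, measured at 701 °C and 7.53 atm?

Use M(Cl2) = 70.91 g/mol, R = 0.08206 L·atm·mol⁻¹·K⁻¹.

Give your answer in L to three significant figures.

n(H2) = PV/RT = (1.08 × 1300) / (0.08206 × 1020) = 16.77 mol
n(Cl2) = 467 / 70.91 = 6.586 mol
For 16.77 mol H2, stoichiometry requires (1/1) × 16.77 = 16.77 mol Cl2; 6.586 mol is available, so Cl2 is limiting.
n(HCl) = (2/1) × 6.586 = 13.17 mol
V(HCl) = nRT/P = 13.17 × 0.08206 × 974.15 / 7.53 = 139.8 L

140 L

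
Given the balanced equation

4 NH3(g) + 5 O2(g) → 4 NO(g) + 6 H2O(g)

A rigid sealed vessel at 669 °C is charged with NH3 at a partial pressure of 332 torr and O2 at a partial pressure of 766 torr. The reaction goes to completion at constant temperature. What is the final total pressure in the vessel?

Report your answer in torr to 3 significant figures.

1180 torr

Because the vessel is rigid and T is held at 669 °C, work the stoichiometry in partial pressures (P_i = n_iRT/V).
P(O2) required for 332 torr of NH3 = (5/4) × 332 = 415.0 torr; available 766 torr, so NH3 is limiting.
P(O2) remaining = 766 − (5/4) × 332 = 351.0 torr
P(gaseous products) = (4+6)/4 × 332 = 830.0 torr
P_total at 669 °C = 351.0 + 830.0 = 1181 torr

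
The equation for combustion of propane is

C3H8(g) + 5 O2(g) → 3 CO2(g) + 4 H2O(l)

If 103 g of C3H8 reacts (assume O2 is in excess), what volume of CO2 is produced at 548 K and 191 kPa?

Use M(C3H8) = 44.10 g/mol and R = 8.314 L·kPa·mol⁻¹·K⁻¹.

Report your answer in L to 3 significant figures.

167 L

n(C3H8) = 103.0 / 44.10 = 2.336 mol
n(CO2) = (3/1) × 2.336 = 7.008 mol
V = nRT/P = 7.008 × 8.314 × 548 / 191 = 167.2 L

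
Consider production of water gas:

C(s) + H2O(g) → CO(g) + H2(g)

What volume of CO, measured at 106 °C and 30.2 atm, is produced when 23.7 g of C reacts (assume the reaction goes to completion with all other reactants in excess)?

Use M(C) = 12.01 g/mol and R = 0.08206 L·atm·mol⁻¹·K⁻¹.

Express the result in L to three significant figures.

n(C) = 23.70 / 12.01 = 1.973 mol
n(CO) = (1/1) × 1.973 = 1.973 mol
V = nRT/P = 1.973 × 0.08206 × 379.15 / 30.2 = 2.033 L

2.03 L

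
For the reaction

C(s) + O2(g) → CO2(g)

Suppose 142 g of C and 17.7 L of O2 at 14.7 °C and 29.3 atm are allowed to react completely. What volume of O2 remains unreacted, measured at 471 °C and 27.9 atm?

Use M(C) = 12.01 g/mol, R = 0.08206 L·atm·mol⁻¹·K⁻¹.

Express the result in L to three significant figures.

22.2 L

n(C) = 142 / 12.01 = 11.82 mol
n(O2) = PV/RT = (29.3 × 17.7) / (0.08206 × 287.85) = 21.96 mol
For 11.82 mol C, stoichiometry requires (1/1) × 11.82 = 11.82 mol O2; 21.96 mol is available, so C is limiting.
n(O2) consumed = (1/1) × 11.82 = 11.82 mol; remaining = 21.96 − 11.82 = 10.14 mol
V(O2) = nRT/P = 10.14 × 0.08206 × 744.15 / 27.9 = 22.19 L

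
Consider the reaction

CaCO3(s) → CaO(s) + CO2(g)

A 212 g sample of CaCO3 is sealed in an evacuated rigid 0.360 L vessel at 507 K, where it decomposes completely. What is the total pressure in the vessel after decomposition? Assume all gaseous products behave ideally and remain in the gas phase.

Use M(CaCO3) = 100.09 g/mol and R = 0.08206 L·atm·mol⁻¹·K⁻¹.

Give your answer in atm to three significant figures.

245 atm

n(CaCO3) = 212 / 100.09 = 2.118 mol
n(gas produced) = (1/1) × 2.118 = 2.118 mol
P = nRT/V = 2.118 × 0.08206 × 507 / 0.360 = 244.8 atm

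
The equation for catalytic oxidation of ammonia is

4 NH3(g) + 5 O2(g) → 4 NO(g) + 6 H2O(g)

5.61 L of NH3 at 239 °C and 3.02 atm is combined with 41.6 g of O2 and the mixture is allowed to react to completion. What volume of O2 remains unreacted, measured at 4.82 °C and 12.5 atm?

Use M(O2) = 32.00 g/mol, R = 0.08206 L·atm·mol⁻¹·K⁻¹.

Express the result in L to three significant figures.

1.45 L

n(NH3) = PV/RT = (3.02 × 5.61) / (0.08206 × 512.15) = 0.4031 mol
n(O2) = 41.6 / 32.00 = 1.300 mol
For 0.4031 mol NH3, stoichiometry requires (5/4) × 0.4031 = 0.5039 mol O2; 1.300 mol is available, so NH3 is limiting.
n(O2) consumed = (5/4) × 0.4031 = 0.5039 mol; remaining = 1.300 − 0.5039 = 0.7961 mol
V(O2) = nRT/P = 0.7961 × 0.08206 × 277.97 / 12.5 = 1.453 L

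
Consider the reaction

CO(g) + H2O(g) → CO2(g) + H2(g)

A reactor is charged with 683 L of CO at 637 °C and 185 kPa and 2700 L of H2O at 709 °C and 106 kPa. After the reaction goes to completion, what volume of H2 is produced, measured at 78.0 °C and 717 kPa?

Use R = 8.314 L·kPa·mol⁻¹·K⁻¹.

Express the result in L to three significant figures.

68.0 L

n(CO) = PV/RT = (185 × 683) / (8.314 × 910.15) = 16.70 mol
n(H2O) = PV/RT = (106 × 2700) / (8.314 × 982.15) = 35.05 mol
For 16.70 mol CO, stoichiometry requires (1/1) × 16.70 = 16.70 mol H2O; 35.05 mol is available, so CO is limiting.
n(H2) = (1/1) × 16.70 = 16.70 mol
V(H2) = nRT/P = 16.70 × 8.314 × 351.15 / 717 = 68.00 L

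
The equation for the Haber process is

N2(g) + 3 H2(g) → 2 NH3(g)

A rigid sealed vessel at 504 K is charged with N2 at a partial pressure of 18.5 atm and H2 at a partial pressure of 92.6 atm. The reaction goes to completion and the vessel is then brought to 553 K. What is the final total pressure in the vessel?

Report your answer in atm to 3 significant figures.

Because the vessel is rigid and T is held at 504 K, work the stoichiometry in partial pressures (P_i = n_iRT/V).
P(H2) required for 18.5 atm of N2 = (3/1) × 18.5 = 55.50 atm; available 92.6 atm, so N2 is limiting.
P(H2) remaining = 92.6 − (3/1) × 18.5 = 37.10 atm
P(gaseous products) = (2)/1 × 18.5 = 37.00 atm
P_total at 504 K = 37.10 + 37.00 = 74.10 atm
Scaling to 553 K: P = 74.10 × 553/504 = 81.30 atm

81.3 atm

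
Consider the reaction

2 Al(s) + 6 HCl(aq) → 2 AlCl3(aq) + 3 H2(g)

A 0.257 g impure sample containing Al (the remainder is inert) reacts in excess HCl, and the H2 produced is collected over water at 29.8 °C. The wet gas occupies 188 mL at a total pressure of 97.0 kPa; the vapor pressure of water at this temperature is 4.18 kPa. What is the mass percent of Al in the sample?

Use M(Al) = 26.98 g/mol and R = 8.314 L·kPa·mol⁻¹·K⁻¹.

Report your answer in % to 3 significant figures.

P(H2) = 97.0 − 4.18 = 92.82 kPa
n(H2) = PV/RT = (92.82 × 0.1880) / (8.314 × 302.95) = 0.006928 mol
n(Al) = (2/3) × 0.006928 = 0.004619 mol
m(Al) = 0.004619 × 26.98 = 0.1246 g
%Al = 0.1246 / 0.257 × 100 = 48.48%

48.5 %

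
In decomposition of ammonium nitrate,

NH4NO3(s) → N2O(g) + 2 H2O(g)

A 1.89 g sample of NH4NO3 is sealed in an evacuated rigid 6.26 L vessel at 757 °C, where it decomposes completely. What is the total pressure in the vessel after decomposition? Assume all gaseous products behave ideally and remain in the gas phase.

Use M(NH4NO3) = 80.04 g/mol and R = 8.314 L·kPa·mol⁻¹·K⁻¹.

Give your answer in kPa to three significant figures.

96.9 kPa

n(NH4NO3) = 1.89 / 80.04 = 0.02361 mol
n(gas produced) = (3/1) × 0.02361 = 0.07083 mol
P = nRT/V = 0.07083 × 8.314 × 1030.15 / 6.26 = 96.91 kPa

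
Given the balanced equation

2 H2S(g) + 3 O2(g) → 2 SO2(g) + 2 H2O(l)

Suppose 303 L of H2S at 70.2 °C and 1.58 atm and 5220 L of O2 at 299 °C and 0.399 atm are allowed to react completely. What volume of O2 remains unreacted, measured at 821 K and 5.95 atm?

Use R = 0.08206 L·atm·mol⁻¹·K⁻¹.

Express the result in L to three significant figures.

n(H2S) = PV/RT = (1.58 × 303) / (0.08206 × 343.35) = 16.99 mol
n(O2) = PV/RT = (0.399 × 5220) / (0.08206 × 572.15) = 44.36 mol
For 16.99 mol H2S, stoichiometry requires (3/2) × 16.99 = 25.48 mol O2; 44.36 mol is available, so H2S is limiting.
n(O2) consumed = (3/2) × 16.99 = 25.48 mol; remaining = 44.36 − 25.48 = 18.88 mol
V(O2) = nRT/P = 18.88 × 0.08206 × 821 / 5.95 = 213.8 L

214 L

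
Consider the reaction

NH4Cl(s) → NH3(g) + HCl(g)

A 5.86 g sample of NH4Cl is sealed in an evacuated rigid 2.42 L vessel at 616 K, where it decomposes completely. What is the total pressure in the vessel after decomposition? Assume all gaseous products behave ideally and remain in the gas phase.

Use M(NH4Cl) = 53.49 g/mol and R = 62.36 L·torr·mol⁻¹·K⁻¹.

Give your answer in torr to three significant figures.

n(NH4Cl) = 5.86 / 53.49 = 0.1096 mol
n(gas produced) = (2/1) × 0.1096 = 0.2192 mol
P = nRT/V = 0.2192 × 62.36 × 616 / 2.42 = 3479 torr

3480 torr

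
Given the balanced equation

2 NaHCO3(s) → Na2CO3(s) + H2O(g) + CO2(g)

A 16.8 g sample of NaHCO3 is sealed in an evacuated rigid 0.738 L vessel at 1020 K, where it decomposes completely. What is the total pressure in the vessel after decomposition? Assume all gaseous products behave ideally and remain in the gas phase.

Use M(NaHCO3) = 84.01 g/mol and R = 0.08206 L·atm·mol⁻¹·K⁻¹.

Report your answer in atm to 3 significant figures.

n(NaHCO3) = 16.8 / 84.01 = 0.2000 mol
n(gas produced) = (2/2) × 0.2000 = 0.2000 mol
P = nRT/V = 0.2000 × 0.08206 × 1020 / 0.738 = 22.68 atm

22.7 atm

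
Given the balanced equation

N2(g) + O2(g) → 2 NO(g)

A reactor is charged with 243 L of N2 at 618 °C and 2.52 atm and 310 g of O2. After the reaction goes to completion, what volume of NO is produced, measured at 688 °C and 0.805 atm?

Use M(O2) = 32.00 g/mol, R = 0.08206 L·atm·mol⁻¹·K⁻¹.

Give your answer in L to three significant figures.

1640 L

n(N2) = PV/RT = (2.52 × 243) / (0.08206 × 891.15) = 8.374 mol
n(O2) = 310 / 32.00 = 9.688 mol
For 8.374 mol N2, stoichiometry requires (1/1) × 8.374 = 8.374 mol O2; 9.688 mol is available, so N2 is limiting.
n(NO) = (2/1) × 8.374 = 16.75 mol
V(NO) = nRT/P = 16.75 × 0.08206 × 961.15 / 0.805 = 1641 L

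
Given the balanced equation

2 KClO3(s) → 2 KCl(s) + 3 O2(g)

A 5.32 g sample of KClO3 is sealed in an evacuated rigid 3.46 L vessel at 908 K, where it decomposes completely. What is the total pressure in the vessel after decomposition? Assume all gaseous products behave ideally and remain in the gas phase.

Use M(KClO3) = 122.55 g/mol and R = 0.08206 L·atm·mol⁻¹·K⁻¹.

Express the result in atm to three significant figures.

1.40 atm

n(KClO3) = 5.32 / 122.55 = 0.04341 mol
n(gas produced) = (3/2) × 0.04341 = 0.06511 mol
P = nRT/V = 0.06511 × 0.08206 × 908 / 3.46 = 1.402 atm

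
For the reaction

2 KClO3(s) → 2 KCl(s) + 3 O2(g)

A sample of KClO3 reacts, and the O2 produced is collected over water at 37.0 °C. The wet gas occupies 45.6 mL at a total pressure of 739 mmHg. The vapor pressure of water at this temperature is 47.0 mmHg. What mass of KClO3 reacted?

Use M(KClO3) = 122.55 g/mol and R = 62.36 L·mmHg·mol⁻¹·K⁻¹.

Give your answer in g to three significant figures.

0.133 g

P(O2) = 739 − 47.0 = 692.0 mmHg
n(O2) = PV/RT = (692.0 × 0.04560) / (62.36 × 310.15) = 0.001632 mol
n(KClO3) = (2/3) × 0.001632 = 0.001088 mol
m(KClO3) = 0.001088 × 122.55 = 0.1333 g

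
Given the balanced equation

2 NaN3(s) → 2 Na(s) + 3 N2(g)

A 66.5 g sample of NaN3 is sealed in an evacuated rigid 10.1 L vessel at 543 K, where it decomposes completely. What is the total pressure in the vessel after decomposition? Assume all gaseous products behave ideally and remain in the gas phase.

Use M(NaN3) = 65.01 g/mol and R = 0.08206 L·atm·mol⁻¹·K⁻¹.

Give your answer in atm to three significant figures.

n(NaN3) = 66.5 / 65.01 = 1.023 mol
n(gas produced) = (3/2) × 1.023 = 1.534 mol
P = nRT/V = 1.534 × 0.08206 × 543 / 10.1 = 6.768 atm

6.77 atm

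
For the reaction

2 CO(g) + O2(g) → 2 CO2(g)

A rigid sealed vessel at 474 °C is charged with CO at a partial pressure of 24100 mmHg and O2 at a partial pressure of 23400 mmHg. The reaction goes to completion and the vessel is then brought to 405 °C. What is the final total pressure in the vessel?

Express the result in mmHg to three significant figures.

32200 mmHg

Because the vessel is rigid and T is held at 474 °C, work the stoichiometry in partial pressures (P_i = n_iRT/V).
P(O2) required for 24100 mmHg of CO = (1/2) × 24100 = 12050 mmHg; available 23400 mmHg, so CO is limiting.
P(O2) remaining = 23400 − (1/2) × 24100 = 11350 mmHg
P(gaseous products) = (2)/2 × 24100 = 24100 mmHg
P_total at 474 °C = 11350 + 24100 = 35450 mmHg
Scaling to 405 °C: P = 35450 × 678.15/747.15 = 32180 mmHg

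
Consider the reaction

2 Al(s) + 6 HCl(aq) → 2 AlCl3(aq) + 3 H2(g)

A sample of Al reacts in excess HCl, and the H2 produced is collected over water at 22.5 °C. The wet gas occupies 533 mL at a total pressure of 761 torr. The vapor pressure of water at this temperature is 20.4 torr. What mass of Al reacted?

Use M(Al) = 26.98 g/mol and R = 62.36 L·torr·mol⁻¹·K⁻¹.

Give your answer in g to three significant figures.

P(H2) = 761 − 20.4 = 740.6 torr
n(H2) = PV/RT = (740.6 × 0.5330) / (62.36 × 295.65) = 0.02141 mol
n(Al) = (2/3) × 0.02141 = 0.01427 mol
m(Al) = 0.01427 × 26.98 = 0.3850 g

0.385 g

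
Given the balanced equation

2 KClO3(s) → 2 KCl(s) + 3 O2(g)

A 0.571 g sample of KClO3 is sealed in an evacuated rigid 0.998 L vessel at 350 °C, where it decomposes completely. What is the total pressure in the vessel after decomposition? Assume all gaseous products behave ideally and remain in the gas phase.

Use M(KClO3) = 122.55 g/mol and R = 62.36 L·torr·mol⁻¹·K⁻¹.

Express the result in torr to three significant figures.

272 torr

n(KClO3) = 0.571 / 122.55 = 0.004659 mol
n(gas produced) = (3/2) × 0.004659 = 0.006988 mol
P = nRT/V = 0.006988 × 62.36 × 623.15 / 0.998 = 272.1 torr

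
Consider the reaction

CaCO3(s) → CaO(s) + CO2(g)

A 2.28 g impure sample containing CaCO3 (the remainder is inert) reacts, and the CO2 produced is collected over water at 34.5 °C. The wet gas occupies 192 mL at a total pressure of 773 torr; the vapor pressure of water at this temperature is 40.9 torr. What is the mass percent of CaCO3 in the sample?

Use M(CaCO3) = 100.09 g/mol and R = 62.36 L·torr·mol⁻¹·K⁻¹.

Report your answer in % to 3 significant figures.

P(CO2) = 773 − 40.9 = 732.1 torr
n(CO2) = PV/RT = (732.1 × 0.1920) / (62.36 × 307.65) = 0.007327 mol
n(CaCO3) = (1/1) × 0.007327 = 0.007327 mol
m(CaCO3) = 0.007327 × 100.09 = 0.7334 g
%CaCO3 = 0.7334 / 2.28 × 100 = 32.17%

32.2 %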